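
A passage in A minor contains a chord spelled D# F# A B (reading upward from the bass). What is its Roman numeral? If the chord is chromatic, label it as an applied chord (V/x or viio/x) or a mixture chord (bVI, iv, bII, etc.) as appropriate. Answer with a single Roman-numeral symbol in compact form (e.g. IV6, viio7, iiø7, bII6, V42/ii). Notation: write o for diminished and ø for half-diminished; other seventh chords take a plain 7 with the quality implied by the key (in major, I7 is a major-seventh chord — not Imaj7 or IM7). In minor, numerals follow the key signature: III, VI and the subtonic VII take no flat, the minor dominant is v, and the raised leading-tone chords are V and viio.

V65/V

The pitches B-D#-F#-A form a dominant seventh chord rooted on B.
B is not a diatonic chord root with this quality in A minor, but it lies a perfect fifth above E (V), so the chord functions as an applied dominant of V.
With D# in the bass the chord is in first inversion, so the figured bass is 65.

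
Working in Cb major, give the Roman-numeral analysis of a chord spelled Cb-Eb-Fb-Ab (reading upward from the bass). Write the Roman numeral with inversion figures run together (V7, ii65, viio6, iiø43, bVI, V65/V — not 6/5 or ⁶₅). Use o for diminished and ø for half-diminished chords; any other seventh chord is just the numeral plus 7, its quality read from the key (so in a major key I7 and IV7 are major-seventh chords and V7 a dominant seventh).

The pitches Fb-Ab-Cb-Eb form a major seventh chord rooted on Fb.
In Cb major, Fb is the subdominant; the diatonic major seventh chord there is IV7.
With Cb in the bass the chord is in second inversion, so the figured bass is 43.

IV43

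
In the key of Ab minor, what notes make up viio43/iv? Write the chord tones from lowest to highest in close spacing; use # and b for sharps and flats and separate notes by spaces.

Gb Bbb C Eb

viio43/iv is a secondary leading-tone chord. The target iv is Db in Ab minor; the applied chord is rooted a semitone below, on C.
Building a fully diminished seventh chord on C gives C-Eb-Gb-Bbb.
With the 43 figure the chord is in second inversion; from the bass Gb upward in close position it reads Gb-Bbb-C-Eb.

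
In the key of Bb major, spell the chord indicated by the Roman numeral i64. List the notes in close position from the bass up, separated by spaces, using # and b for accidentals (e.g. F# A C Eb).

Scale degree 1 in Bb major is Bb; here the chord built on it is altered to a minor triad. i64 is the minor tonic, borrowed from the parallel minor.
So the chord is Bb-Db-F.
With the 64 figure the chord is in second inversion; from the bass F upward in close position it reads F-Bb-Db.

F Bb Db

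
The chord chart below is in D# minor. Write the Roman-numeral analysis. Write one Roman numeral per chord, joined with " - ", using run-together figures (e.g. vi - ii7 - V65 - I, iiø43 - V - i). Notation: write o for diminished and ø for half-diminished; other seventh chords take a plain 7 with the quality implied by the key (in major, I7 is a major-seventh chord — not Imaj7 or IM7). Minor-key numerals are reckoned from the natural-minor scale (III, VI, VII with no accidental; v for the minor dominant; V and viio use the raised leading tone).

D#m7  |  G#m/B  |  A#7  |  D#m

i7 - iv6 - V7 - i

D#m7: minor seventh chord on D# = scale degree 1 → i7.
G#m/B: minor triad on G# = scale degree 4 → iv6.
A#7: dominant seventh chord on A# = scale degree 5 → V7.
D#m: minor triad on D# = scale degree 1 → i.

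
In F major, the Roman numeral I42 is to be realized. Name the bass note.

E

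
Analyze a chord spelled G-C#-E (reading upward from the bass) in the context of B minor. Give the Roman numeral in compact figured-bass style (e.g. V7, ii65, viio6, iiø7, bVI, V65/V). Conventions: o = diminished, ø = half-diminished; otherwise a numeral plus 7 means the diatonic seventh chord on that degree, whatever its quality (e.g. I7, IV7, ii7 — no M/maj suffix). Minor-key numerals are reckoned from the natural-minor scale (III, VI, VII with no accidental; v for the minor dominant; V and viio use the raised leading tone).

The pitches C#-E-G form a diminished triad rooted on C#.
C# is scale degree 2 in B minor, and a diminished triad on that degree is written iio.
With G in the bass the chord is in second inversion, so the figured bass is 64.

iio64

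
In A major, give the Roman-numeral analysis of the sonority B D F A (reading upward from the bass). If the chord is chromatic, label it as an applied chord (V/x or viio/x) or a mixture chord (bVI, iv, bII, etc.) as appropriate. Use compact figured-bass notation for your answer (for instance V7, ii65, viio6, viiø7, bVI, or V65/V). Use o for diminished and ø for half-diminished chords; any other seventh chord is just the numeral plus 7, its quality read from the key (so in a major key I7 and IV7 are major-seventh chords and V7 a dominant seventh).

The pitches B-D-F-A form a half-diminished seventh chord rooted on B.
B is the second degree of A major. This is the half-diminished supertonic seventh, borrowed from the parallel minor.

iiø7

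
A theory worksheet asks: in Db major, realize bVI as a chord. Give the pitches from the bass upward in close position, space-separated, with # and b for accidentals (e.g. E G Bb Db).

Bbb Db Fb

Scale degree 6 in Db major is Bb; lowering it a half step gives Bbb. bVI is a major triad on the lowered sixth degree, borrowed from the parallel minor.
So the chord is Bbb-Db-Fb.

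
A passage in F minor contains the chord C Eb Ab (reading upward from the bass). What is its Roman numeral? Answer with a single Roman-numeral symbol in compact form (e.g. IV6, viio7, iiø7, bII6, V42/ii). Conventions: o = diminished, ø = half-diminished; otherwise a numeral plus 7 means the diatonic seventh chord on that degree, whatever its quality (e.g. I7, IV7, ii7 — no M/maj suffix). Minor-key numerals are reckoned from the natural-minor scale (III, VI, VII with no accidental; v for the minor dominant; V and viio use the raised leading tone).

III6

The pitches Ab-C-Eb form a major triad rooted on Ab.
Ab is scale degree 3 in F minor, and a major triad on that degree is written III.
With C in the bass the chord is in first inversion, so the figured bass is 6.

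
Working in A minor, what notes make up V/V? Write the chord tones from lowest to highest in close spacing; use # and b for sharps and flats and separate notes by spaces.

B D# F#

The slash means an applied dominant: we want the dominant of V. In A minor, V is E major, and its dominant is built on B.
Building a major triad on B gives B-D#-F#.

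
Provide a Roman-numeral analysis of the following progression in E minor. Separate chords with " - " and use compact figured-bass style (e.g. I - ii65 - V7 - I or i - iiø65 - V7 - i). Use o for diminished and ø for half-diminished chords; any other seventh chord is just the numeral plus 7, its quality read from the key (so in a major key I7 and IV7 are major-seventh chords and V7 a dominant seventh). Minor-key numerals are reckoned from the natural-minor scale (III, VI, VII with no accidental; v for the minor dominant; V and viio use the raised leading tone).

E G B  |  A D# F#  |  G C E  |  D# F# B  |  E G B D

i - viio64 - VI64 - V6 - i7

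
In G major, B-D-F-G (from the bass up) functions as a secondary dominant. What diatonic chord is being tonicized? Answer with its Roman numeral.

IV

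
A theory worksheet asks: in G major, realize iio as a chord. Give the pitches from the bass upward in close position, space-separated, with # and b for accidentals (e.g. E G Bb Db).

A C Eb

iio is the diminished supertonic triad, borrowed from the parallel minor. In G major that root is A.
So the chord is A-C-Eb.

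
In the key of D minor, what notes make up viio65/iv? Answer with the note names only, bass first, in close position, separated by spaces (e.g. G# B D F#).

A C Eb F#

The slash marks an applied leading-tone chord: viio of iv. In D minor, iv is G, so the leading tone to it is F#, a half step below.
Building a fully diminished seventh chord on F# gives F#-A-C-Eb.
With the 65 figure the chord is in first inversion; from the bass A upward in close position it reads A-C-Eb-F#.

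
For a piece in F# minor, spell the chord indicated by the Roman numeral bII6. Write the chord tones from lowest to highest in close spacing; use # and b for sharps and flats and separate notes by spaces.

Scale degree 2 in F# minor is G#; lowering it a half step gives G. bII6 is the Neapolitan sixth — a major triad on the lowered second degree, here in its customary first inversion.
So the chord is G-B-D, a major triad.
With the 6 figure the chord is in first inversion; from the bass B upward in close position it reads B-D-G.

B D G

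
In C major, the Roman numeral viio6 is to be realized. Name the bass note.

viio in C major has root B; the chord is B-D-F.
The figure 6 means first inversion — the third is in the bass.

D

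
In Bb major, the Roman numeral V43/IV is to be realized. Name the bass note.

The applied chord V43/IV is rooted on Bb: Bb-D-F-Ab.
The figure 43 means second inversion — the fifth is in the bass.

F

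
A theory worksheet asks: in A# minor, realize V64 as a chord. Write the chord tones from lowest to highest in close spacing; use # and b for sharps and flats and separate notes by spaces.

B# E# G##

In A# minor, scale degree 5 is E#. The dominant is major (leading tone raised), so V is a major triad.
That chord is spelled E#-G##-B#.
With the 64 figure the chord is in second inversion; from the bass B# upward in close position it reads B#-E#-G##.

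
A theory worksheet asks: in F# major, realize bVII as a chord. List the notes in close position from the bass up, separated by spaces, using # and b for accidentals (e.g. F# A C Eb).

E G# B

bVII is a major triad on the lowered seventh degree (the subtonic), borrowed from the parallel minor. In F# major that root is E.
So the chord is E-G#-B.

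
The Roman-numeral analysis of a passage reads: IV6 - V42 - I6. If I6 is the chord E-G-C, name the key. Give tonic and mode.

C major

The chord C/E is a major triad rooted on C; its label is I6.
If C is scale degree 1 and the mode makes that degree carry a major triad, the tonic is C and the mode is major.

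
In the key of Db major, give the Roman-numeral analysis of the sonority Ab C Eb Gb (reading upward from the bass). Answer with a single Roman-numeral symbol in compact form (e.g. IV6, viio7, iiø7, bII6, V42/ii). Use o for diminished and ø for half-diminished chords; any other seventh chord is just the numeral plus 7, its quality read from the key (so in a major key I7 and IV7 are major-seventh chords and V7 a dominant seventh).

V7

Stacked in thirds the chord is Ab-C-Eb-Gb: a dominant seventh chord on Ab.
In Db major, Ab is the dominant; the diatonic dominant seventh chord there is V7.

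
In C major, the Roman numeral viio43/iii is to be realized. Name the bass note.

The applied chord viio43/iii is rooted on D#: D#-F#-A-C.
The figure 43 means second inversion — the fifth is in the bass.

A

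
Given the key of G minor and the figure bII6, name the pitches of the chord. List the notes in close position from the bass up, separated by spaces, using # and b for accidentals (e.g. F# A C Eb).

bII6 is the Neapolitan sixth — a major triad on the lowered second degree, here in its customary first inversion. In G minor that root is Ab.
So the chord is Ab-C-Eb, a major triad.
The figured bass 6 indicates first inversion, placing the third (C) in the bass: C-Eb-Ab.

C Eb Ab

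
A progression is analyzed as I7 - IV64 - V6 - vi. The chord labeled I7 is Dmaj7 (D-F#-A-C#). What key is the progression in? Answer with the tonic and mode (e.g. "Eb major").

D major

The anchor chord is a major seventh chord on D, labeled I7.
If D is scale degree 1 and the mode makes that degree carry a major seventh chord, the tonic is D and the mode is major.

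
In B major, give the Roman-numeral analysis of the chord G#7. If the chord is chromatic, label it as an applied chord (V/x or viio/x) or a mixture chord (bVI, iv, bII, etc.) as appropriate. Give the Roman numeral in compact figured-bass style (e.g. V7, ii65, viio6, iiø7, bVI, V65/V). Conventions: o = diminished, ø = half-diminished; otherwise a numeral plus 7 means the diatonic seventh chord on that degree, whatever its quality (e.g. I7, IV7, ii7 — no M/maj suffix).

V7/ii

Stacked in thirds the chord is G#-B#-D#-F#: a dominant seventh chord on G#.
G# is not a diatonic chord root with this quality in B major, but it lies a perfect fifth above C# (ii), so the chord functions as an applied dominant of ii.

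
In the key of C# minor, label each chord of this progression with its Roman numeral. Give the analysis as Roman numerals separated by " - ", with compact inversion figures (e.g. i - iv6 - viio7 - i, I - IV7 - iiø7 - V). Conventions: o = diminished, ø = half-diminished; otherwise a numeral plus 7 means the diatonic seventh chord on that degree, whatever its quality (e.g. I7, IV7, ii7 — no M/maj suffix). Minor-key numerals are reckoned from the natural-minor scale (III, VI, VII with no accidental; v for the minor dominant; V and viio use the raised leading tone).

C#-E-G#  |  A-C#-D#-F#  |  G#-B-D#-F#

C#-E-G#: minor triad on C# = scale degree 1 → i.
A-C#-D#-F#: half-diminished seventh chord on D# = scale degree 2 → iiø43.
G#-B-D#-F#: minor seventh chord on G# = scale degree 5 → v7.

i - iiø43 - v7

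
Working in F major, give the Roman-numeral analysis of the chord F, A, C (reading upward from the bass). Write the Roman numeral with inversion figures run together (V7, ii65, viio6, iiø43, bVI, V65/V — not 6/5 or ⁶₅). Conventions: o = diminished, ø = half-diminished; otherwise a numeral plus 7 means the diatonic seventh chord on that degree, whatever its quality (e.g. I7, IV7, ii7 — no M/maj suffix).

I

Stacked in thirds the chord is F-A-C: a major triad on F.
F is scale degree 1 in F major, and a major triad on that degree is written I.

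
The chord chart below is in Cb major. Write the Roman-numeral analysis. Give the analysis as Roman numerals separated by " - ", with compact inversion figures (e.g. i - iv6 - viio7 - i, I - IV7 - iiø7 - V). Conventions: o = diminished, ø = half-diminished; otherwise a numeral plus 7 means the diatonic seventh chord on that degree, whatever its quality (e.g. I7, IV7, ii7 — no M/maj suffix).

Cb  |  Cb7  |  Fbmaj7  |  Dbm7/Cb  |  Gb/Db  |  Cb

Cb: root Cb is the tonic; major triad there is I.
Cb7: chromatic; Cb is V of IV, so V7/IV.
Fbmaj7 has root Fb, degree 4 in Cb major, so IV7.
Dbm7/Cb has root Db, degree 2 in Cb major, so ii42.
Gb/Db: major triad on Gb = scale degree 5 → V64.
Cb: root Cb is the tonic; major triad there is I.

I - V7/IV - IV7 - ii42 - V64 - I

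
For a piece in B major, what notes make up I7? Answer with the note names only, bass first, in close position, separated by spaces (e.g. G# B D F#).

B D# F# A#

In B major, the tonic is B, and the diatonic chord built there is a major seventh chord.
Stacking thirds from B gives B-D#-F#-A#.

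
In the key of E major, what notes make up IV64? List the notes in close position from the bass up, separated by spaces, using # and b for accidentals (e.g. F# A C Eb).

In E major, the fourth degree is A, and the diatonic chord built there is a major triad.
Stacking thirds from A gives A-C#-E.
With the 64 figure the chord is in second inversion; from the bass E upward in close position it reads E-A-C#.

E A C#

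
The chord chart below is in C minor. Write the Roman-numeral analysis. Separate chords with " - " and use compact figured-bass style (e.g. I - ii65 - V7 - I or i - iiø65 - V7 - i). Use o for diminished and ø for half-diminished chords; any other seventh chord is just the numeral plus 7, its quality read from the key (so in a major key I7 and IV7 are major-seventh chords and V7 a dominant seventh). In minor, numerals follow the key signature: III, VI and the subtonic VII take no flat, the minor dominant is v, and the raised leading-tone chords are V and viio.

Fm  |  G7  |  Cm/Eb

iv - V7 - i6

Fm has root F, degree 4 in C minor, so iv.
G7: root G is the dominant; dominant seventh chord there is V7.
Cm/Eb: minor triad on C = scale degree 1 → i6.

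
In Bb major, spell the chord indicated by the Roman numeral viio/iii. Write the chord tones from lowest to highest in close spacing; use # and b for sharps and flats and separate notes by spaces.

C# E G

viio/iii is a secondary leading-tone chord. The target iii is D in Bb major; the applied chord is rooted a semitone below, on C#.
Building a diminished triad on C# gives C#-E-G.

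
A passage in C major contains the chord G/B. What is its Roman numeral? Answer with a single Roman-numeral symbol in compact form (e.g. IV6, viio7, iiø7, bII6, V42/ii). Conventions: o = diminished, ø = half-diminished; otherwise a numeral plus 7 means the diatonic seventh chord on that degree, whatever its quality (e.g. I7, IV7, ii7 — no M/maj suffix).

V6

Stacked in thirds the chord is G-B-D: a major triad on G.
G is scale degree 5 in C major, and a major triad on that degree is written V.
With B in the bass the chord is in first inversion, so the figured bass is 6.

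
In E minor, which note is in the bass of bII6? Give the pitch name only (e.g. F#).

bII in E minor has root F; the chord is F-A-C.
The figure 6 means first inversion — the third is in the bass.

A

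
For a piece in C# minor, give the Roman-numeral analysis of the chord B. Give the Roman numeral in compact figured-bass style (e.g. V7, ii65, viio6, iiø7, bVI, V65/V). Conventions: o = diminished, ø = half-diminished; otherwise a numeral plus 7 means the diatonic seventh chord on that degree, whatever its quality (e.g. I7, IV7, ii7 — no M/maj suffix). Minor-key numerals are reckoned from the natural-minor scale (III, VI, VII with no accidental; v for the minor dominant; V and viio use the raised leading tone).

Stacked in thirds the chord is B-D#-F#: a major triad on B.
B is scale degree 7 in C# minor, and a major triad on that degree is written VII.

VII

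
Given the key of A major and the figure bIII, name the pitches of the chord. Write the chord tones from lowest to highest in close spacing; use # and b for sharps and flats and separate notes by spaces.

bIII is a major triad on the lowered third degree, borrowed from the parallel minor. In A major that root is C.
So the chord is C-E-G.

C E G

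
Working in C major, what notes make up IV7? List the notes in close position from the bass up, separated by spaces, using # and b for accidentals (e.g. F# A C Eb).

In C major, the subdominant is F, and the diatonic chord built there is a major seventh chord.
Stacking thirds from F gives F-A-C-E.

F A C E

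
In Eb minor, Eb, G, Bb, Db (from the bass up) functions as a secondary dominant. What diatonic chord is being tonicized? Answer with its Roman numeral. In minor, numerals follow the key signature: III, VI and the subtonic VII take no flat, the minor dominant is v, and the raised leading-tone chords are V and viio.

iv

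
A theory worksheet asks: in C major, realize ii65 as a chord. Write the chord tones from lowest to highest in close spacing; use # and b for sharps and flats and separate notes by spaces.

In C major, scale degree 2 is D, and the diatonic chord built there is a minor seventh chord.
That chord is spelled D-F-A-C.
The figured bass 65 indicates first inversion, placing the third (F) in the bass: F-A-C-D.

F A C D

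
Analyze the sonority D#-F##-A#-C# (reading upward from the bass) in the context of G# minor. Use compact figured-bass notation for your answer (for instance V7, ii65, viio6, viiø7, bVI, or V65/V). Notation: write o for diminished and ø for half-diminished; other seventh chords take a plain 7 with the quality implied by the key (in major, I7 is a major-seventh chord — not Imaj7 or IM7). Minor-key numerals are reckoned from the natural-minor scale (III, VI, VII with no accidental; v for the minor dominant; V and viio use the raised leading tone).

V7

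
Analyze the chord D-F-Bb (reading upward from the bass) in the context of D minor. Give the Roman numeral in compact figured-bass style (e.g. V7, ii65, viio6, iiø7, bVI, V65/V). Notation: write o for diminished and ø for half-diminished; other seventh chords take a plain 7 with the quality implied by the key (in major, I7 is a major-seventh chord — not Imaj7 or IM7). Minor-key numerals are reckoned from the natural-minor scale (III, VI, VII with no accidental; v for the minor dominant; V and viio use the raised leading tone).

VI6

Stacked in thirds the chord is Bb-D-F: a major triad on Bb.
Bb is scale degree 6 in D minor, and a major triad on that degree is written VI.
With D in the bass the chord is in first inversion, so the figured bass is 6.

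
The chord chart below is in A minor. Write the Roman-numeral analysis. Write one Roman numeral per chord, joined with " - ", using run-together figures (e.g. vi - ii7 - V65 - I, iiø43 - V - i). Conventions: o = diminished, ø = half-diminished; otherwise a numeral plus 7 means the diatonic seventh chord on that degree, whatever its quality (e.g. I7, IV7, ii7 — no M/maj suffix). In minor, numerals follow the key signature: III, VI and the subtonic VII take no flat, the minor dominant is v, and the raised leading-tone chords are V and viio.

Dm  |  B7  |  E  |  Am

iv - V7/V - V - i

Dm: minor triad on D = scale degree 4 → iv.
B7: a dominant seventh chord on B, the applied dominant of V → V7/V.
E: major triad on E = scale degree 5 → V.
Am: minor triad on A = scale degree 1 → i.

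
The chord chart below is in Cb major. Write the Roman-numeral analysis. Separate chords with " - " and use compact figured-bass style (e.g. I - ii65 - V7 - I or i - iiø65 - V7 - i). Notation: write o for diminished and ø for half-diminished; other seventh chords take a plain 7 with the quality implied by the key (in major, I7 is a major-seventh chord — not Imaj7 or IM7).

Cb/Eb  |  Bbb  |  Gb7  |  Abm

I6 - bVII - V7 - vi

Cb/Eb: root Cb is the tonic; major triad there is I6.
Bbb is non-diatonic — bVII, a mixture chord from Cb minor.
Gb7: dominant seventh chord on Gb = scale degree 5 → V7.
Abm: root Ab is the submediant; minor triad there is vi.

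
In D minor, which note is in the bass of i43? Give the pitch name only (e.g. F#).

i in D minor has root D; the chord is D-F-A-C.
The figure 43 means second inversion — the fifth is in the bass.

A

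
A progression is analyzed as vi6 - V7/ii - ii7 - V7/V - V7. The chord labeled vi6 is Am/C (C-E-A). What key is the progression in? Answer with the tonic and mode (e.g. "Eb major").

C major

The chord Am/C is a minor triad rooted on A; its label is vi6.
Counting down 5 scale steps from A places the tonic on C; a minor triad on degree 6 is diatonic only in major.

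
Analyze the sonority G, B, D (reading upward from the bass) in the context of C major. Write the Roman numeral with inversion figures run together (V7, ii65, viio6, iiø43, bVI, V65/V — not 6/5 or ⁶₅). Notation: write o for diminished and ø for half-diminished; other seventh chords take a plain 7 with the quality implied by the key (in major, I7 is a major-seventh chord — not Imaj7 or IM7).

V

Stacked in thirds the chord is G-B-D: a major triad on G.
G is scale degree 5 in C major, and a major triad on that degree is written V.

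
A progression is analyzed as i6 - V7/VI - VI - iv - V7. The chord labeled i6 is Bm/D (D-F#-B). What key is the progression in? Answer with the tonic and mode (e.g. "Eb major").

B minor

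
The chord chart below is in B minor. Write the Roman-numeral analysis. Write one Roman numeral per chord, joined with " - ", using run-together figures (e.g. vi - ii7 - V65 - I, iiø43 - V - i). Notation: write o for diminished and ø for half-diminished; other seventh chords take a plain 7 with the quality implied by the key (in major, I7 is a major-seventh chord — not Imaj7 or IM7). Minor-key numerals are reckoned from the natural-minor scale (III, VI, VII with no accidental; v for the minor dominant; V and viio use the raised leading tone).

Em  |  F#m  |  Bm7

Em has root E, degree 4 in B minor, so iv.
F#m: root F# is the dominant; minor triad there is v.
Bm7 has root B, degree 1 in B minor, so i7.

iv - v - i7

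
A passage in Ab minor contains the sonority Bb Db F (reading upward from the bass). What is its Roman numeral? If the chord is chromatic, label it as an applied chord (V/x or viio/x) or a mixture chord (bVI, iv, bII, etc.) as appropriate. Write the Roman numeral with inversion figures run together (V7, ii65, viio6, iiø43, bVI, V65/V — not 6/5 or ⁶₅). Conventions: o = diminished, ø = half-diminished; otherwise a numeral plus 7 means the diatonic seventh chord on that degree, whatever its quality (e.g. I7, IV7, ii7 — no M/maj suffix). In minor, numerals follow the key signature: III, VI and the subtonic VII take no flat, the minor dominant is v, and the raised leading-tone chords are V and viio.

The pitches Bb-Db-F form a minor triad rooted on Bb.
Bb is the second degree of Ab minor. This is the minor supertonic, borrowed from the parallel major (the Dorian ii).

ii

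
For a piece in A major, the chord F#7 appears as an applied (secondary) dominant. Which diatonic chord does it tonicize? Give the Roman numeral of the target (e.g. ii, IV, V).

ii

The chord is a dominant seventh chord on F#.
A dominant resolves down a perfect fifth: F# → B. In A major, B is scale degree 2, i.e. ii.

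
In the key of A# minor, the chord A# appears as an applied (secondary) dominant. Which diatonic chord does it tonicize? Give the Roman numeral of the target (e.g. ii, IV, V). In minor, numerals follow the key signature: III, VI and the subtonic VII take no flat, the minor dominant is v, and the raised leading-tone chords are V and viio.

The chord is a major triad on A#.
A dominant resolves down a perfect fifth: A# → D#. In A# minor, D# is scale degree 4, i.e. iv.

iv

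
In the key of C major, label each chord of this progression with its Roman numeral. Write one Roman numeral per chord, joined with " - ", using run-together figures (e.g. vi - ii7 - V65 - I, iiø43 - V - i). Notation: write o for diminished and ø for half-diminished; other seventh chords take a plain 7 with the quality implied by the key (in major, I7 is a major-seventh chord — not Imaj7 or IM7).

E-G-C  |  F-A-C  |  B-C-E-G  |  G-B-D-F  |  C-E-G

I6 - IV - I42 - V7 - I

E-G-C has root C, degree 1 in C major, so I6.
F-A-C: root F is the subdominant; major triad there is IV.
B-C-E-G has root C, degree 1 in C major, so I42.
G-B-D-F: root G is the dominant; dominant seventh chord there is V7.
C-E-G: root C is the tonic; major triad there is I.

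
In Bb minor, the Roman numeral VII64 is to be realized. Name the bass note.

Eb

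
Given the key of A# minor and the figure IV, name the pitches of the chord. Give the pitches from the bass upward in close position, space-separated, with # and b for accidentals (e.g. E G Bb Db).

IV is the major subdominant, borrowed from the parallel major. In A# minor that root is D#.
So the chord is D#-F##-A#.

D# F## A#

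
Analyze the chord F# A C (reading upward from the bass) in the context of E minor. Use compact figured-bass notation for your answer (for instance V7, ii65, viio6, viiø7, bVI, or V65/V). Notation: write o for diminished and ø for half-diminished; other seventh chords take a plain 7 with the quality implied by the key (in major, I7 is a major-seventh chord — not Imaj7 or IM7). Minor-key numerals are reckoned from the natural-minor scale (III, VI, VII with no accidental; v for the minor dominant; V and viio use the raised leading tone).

Stacked in thirds the chord is F#-A-C: a diminished triad on F#.
F# is scale degree 2 in E minor, and a diminished triad on that degree is written iio.

iio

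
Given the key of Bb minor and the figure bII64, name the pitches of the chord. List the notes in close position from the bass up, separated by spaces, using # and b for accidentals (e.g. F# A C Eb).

Gb Cb Eb

Scale degree 2 in Bb minor is C; lowering it a half step gives Cb. bII64 is the Neapolitan chord — a major triad on the lowered second degree.
So the chord is Cb-Eb-Gb.
The figured bass 64 indicates second inversion, placing the fifth (Gb) in the bass: Gb-Cb-Eb.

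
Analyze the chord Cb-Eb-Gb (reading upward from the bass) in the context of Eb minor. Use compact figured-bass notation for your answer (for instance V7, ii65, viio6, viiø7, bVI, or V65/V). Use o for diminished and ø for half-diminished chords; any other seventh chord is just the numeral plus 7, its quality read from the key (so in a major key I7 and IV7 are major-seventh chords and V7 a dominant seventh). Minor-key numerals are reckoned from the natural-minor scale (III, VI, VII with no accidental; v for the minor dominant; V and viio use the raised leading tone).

VI

Stacked in thirds the chord is Cb-Eb-Gb: a major triad on Cb.
In Eb minor, Cb is the submediant; the diatonic major triad there is VI.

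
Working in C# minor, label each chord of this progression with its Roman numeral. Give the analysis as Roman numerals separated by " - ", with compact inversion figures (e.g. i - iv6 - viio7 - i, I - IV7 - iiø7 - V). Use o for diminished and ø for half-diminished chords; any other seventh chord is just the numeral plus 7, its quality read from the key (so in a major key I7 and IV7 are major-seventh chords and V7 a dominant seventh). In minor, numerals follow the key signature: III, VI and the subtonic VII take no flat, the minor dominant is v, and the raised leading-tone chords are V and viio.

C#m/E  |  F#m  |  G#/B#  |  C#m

C#m/E: minor triad on C# = scale degree 1 → i6.
F#m: root F# is the subdominant; minor triad there is iv.
G#/B# has root G#, degree 5 in C# minor, so V6.
C#m: root C# is the tonic; minor triad there is i.

i6 - iv - V6 - i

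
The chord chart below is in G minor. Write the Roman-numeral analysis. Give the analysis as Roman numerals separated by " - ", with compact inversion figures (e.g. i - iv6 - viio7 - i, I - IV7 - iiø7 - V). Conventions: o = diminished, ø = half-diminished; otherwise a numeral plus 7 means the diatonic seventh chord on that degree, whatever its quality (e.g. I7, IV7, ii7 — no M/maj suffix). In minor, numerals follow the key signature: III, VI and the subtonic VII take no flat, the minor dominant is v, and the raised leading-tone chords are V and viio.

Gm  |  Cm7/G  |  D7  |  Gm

i - iv43 - V7 - i

Gm: minor triad on G = scale degree 1 → i.
Cm7/G: root C is the subdominant; minor seventh chord there is iv43.
D7 has root D, degree 5 in G minor, so V7.
Gm: minor triad on G = scale degree 1 → i.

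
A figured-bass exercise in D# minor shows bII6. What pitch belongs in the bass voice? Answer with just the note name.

G#

bII in D# minor has root E; the chord is E-G#-B.
The figure 6 means first inversion — the third is in the bass.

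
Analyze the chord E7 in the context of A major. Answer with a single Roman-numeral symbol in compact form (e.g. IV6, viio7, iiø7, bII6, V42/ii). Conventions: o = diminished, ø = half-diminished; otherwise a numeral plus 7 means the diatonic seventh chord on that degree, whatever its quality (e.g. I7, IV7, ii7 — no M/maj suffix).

V7

The pitches E-G#-B-D form a dominant seventh chord rooted on E.
E is scale degree 5 in A major, and a dominant seventh chord on that degree is written V7.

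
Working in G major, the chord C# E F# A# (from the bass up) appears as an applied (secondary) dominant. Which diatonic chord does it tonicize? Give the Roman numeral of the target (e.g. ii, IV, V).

iii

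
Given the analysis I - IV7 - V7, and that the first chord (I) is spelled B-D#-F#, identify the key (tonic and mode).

B major

I is given as B-D#-F# — a major triad with root B.
If B is scale degree 1 and the mode makes that degree carry a major triad, the tonic is B and the mode is major.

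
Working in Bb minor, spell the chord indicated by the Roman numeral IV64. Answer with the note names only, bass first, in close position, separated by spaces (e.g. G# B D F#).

Scale degree 4 in Bb minor is Eb; here the chord built on it is altered to a major triad. IV64 is the major subdominant, borrowed from the parallel major.
So the chord is Eb-G-Bb, a major triad.
With the 64 figure the chord is in second inversion; from the bass Bb upward in close position it reads Bb-Eb-G.

Bb Eb G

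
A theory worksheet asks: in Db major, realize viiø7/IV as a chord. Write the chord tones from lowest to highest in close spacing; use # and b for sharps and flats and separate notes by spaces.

F Ab Cb Eb

The slash marks an applied leading-tone chord: viio of IV. In Db major, IV is Gb, so the leading tone to it is F, a half step below.
Building a half-diminished seventh chord on F gives F-Ab-Cb-Eb.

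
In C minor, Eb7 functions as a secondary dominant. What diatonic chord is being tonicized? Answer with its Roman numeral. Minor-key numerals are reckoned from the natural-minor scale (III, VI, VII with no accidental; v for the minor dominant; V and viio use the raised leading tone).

The chord is a dominant seventh chord on Eb.
A dominant resolves down a perfect fifth: Eb → Ab. In C minor, Ab is scale degree 6, i.e. VI.

VI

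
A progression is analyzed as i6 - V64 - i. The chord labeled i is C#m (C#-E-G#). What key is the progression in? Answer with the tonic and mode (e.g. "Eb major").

C# minor

The chord C#m is a minor triad rooted on C#; its label is i.
If C# is scale degree 1 and the mode makes that degree carry a minor triad, the tonic is C# and the mode is minor.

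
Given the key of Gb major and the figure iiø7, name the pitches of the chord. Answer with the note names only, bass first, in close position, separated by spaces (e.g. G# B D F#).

Scale degree 2 in Gb major is Ab; here the chord built on it is altered to a half-diminished seventh chord. iiø7 is the half-diminished supertonic seventh, borrowed from the parallel minor.
So the chord is Ab-Cb-Ebb-Gb, a half-diminished seventh chord.

Ab Cb Ebb Gb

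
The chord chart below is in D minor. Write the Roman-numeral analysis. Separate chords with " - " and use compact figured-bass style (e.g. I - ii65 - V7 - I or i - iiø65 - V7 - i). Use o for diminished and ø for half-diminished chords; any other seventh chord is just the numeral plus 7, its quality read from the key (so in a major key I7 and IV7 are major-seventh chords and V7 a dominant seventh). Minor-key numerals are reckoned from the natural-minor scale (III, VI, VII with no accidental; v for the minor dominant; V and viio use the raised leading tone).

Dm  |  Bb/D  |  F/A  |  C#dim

i - VI6 - III6 - viio

Dm: minor triad on D = scale degree 1 → i.
Bb/D: major triad on Bb = scale degree 6 → VI6.
F/A has root F, degree 3 in D minor, so III6.
C#dim has root C#, degree 7 in D minor, so viio.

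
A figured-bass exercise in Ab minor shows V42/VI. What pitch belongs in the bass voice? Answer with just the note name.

Bbb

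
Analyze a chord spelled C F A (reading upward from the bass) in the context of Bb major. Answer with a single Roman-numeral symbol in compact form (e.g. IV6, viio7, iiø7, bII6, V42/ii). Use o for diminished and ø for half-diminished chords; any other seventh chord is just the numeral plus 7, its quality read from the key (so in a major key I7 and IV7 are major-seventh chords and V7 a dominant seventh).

V64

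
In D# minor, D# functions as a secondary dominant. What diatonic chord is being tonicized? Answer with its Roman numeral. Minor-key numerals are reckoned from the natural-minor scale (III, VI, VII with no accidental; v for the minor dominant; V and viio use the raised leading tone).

The chord is a major triad on D#.
A dominant resolves down a perfect fifth: D# → G#. In D# minor, G# is scale degree 4, i.e. iv.

iv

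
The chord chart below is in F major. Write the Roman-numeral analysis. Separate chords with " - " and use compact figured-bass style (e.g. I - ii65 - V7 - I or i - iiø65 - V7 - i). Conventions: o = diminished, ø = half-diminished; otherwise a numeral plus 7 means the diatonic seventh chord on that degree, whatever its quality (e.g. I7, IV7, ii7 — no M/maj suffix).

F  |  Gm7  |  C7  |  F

I - ii7 - V7 - I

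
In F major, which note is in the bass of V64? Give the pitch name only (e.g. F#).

V in F major has root C; the chord is C-E-G.
The figure 64 means second inversion — the fifth is in the bass.

G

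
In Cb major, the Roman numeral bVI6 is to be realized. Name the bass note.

Cb

bVI in Cb major has root Abb; the chord is Abb-Cb-Ebb.
The figure 6 means first inversion — the third is in the bass.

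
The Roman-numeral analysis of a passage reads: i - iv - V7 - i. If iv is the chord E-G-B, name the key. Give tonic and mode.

B minor

The anchor chord is a minor triad on E, labeled iv.
If E is scale degree 4 and the mode makes that degree carry a minor triad, the tonic is B and the mode is minor.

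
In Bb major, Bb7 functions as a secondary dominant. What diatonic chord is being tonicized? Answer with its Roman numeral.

IV

The chord is a dominant seventh chord on Bb.
A dominant resolves down a perfect fifth: Bb → Eb. In Bb major, Eb is scale degree 4, i.e. IV.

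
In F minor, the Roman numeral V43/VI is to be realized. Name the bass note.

Eb

The applied chord V43/VI is rooted on Ab: Ab-C-Eb-Gb.
The figure 43 means second inversion — the fifth is in the bass.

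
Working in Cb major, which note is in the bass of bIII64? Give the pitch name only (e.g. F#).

Bbb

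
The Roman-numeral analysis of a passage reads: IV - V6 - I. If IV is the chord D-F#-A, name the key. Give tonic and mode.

The chord D is a major triad rooted on D; its label is IV.
Counting down 3 scale steps from D places the tonic on A; a major triad on degree 4 is diatonic only in major.

A major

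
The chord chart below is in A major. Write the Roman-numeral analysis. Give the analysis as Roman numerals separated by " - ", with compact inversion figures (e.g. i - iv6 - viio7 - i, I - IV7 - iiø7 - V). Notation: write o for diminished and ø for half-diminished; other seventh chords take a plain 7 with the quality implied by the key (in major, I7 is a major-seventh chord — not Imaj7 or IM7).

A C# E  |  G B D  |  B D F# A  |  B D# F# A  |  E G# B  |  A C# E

A-C#-E has root A, degree 1 in A major, so I.
G-B-D: G with this quality isn't in the key; it's bVII, borrowed from the parallel minor.
B-D-F#-A has root B, degree 2 in A major, so ii7.
B-D#-F#-A: a dominant seventh chord on B, the applied dominant of V → V7/V.
E-G#-B: major triad on E = scale degree 5 → V.
A-C#-E: major triad on A = scale degree 1 → I.

I - bVII - ii7 - V7/V - V - I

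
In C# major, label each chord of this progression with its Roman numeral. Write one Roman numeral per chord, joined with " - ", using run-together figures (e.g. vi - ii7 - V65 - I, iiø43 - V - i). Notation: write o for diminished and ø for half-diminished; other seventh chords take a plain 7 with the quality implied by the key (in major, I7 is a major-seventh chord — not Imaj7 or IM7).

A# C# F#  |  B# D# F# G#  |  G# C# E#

IV6 - V65 - I64

A#-C#-F#: root F# is the subdominant; major triad there is IV6.
B#-D#-F#-G#: dominant seventh chord on G# = scale degree 5 → V65.
G#-C#-E# has root C#, degree 1 in C# major, so I64.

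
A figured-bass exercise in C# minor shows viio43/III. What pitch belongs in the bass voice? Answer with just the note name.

A

The applied chord viio43/III is rooted on D#: D#-F#-A-C.
The figure 43 means second inversion — the fifth is in the bass.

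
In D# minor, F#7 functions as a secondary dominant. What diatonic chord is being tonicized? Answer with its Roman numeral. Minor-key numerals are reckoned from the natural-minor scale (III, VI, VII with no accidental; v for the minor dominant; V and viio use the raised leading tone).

VI

The chord is a dominant seventh chord on F#.
A dominant resolves down a perfect fifth: F# → B. In D# minor, B is scale degree 6, i.e. VI.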